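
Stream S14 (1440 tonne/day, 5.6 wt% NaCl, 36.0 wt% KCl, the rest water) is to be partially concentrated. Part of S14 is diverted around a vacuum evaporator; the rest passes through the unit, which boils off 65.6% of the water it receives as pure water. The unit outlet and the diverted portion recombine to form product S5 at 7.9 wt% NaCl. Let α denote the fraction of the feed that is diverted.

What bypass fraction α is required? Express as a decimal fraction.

All 1440×0.056 = 80.64 tonne/day of NaCl reaches S5, so S5 = 80.64/0.079 = 1020.8 tonne/day and vapour = 419.24 tonne/day.
The evaporator receives (1−α)·1440 of feed at 0.584 water and removes 0.656 of that water:
0.656×0.584×(1−α)×1440 = 419.24
(1−α) = 419.24/551.67 = 0.7599;  α = 0.2401.

0.240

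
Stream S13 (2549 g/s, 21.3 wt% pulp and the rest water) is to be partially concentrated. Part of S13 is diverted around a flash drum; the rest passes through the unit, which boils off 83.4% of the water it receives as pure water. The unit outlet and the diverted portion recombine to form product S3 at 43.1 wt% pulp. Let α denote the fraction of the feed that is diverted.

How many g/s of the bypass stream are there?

584.7 g/s

All 2549×0.213 = 542.94 g/s of pulp reaches S3, so S3 = 542.94/0.431 = 1259.7 g/s and vapour = 1289.3 g/s.
The evaporator receives (1−α)·2549 of feed at 0.787 water and removes 0.834 of that water:
0.834×0.787×(1−α)×2549 = 1289.3
(1−α) = 1289.3/1673.1 = 0.7706;  α = 0.2294.
Bypass flow = 0.2294×2549 = 584.7 g/s.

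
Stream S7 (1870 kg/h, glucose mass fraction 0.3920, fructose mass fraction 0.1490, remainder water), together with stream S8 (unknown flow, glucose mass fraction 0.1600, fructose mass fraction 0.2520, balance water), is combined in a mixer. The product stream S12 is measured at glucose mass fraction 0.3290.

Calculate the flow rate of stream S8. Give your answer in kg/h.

697.1 kg/h

Let S8 be the unknown flow. Total out = 1870 + S8.
glucose balance: 733.04 + 0.160·S8 = 0.329·(1870 + S8)
(0.160 − 0.329)·S8 = 0.329×1870 − 733.04 = -117.81
S8 = -117.81 / -0.169 = 697.1 kg/h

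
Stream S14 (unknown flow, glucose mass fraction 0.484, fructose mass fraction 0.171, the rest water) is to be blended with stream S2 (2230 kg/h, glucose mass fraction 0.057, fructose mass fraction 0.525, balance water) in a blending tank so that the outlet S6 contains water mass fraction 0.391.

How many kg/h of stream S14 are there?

1309 kg/h

Let S14 be the unknown flow. Total out = 2230 + S14.
water balance: 932.14 + 0.345·S14 = 0.391·(2230 + S14)
(0.345 − 0.391)·S14 = 0.391×2230 − 932.14 = -60.21
S14 = -60.21 / -0.046 = 1308.9 kg/h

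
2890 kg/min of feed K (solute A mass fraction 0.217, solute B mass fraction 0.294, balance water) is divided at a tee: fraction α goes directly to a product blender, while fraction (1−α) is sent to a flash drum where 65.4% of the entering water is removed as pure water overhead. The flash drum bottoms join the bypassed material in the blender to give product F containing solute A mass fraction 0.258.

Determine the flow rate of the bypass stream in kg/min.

1454 kg/min

All 2890×0.217 = 627.13 kg/min of solute A reaches F, so F = 627.13/0.258 = 2430.7 kg/min and vapour = 459.26 kg/min.
The evaporator receives (1−α)·2890 of feed at 0.489 water and removes 0.654 of that water:
0.654×0.489×(1−α)×2890 = 459.26
(1−α) = 459.26/924.24 = 0.4969;  α = 0.5031.
Bypass flow = 0.5031×2890 = 1453.9 kg/min.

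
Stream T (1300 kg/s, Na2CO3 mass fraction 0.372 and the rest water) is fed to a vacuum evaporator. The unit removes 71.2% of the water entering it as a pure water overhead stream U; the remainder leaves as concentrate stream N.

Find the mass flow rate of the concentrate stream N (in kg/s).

water entering = 1300×0.628 = 816.4 kg/s; overhead removed = 0.712×816.4 = 581.28 kg/s.
Concentrate = 1300 − 581.28 = 718.72 kg/s.

718.7 kg/s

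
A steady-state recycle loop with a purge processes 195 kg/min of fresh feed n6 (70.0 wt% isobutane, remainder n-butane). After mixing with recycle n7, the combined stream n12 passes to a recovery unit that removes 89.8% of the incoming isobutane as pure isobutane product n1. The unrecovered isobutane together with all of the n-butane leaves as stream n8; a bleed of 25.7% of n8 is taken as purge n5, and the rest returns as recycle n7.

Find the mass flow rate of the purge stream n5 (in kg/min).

n-butane enters only via n6 and leaves only via the purge: 195×0.300 = 0.257×(n-butane in n8), and the recovery unit passes all n-butane, so n-butane in n12 = n-butane in n8 = 227.63 kg/min.
isobutane in n12: m_A = 195×0.700 + (1−0.257)·(1−0.898)·m_A, so m_A = 136.5/0.9242 = 147.69 kg/min.
n8 = (1−0.898)×147.69 + 227.63 = 242.69 kg/min.
Purge n5 = 0.257×242.69 = 62.372 kg/min.

62.37 kg/min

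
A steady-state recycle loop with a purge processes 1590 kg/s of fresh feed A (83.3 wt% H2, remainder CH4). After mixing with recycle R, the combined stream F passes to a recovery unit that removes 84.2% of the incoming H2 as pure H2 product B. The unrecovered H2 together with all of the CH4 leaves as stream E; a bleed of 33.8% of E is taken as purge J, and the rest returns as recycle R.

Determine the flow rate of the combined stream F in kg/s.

CH4 enters only via A and leaves only via the purge: 1590×0.167 = 0.338×(CH4 in E), and the recovery unit passes all CH4, so CH4 in F = CH4 in E = 785.59 kg/s.
H2 in F: m_A = 1590×0.833 + (1−0.338)·(1−0.842)·m_A, so m_A = 1324.5/0.8954 = 1479.2 kg/s.
F = 1479.2 + 785.59 = 2264.8 kg/s.

2265 kg/s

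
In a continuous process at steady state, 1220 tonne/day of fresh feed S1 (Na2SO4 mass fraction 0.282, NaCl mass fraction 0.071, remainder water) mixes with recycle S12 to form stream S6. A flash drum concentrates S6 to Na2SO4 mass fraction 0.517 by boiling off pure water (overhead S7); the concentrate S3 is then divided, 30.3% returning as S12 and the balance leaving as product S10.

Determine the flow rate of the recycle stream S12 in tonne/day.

289.3 tonne/day

Overall Na2SO4 balance (none leaves overhead): Na2SO4 in fresh feed = Na2SO4 in product, i.e. 1220×0.282 = (1−0.303)·S3·0.517.
S3 = 344.04/(0.517×0.697) = 954.74 tonne/day.
Recycle S12 = 0.303×954.74 = 289.29 tonne/day.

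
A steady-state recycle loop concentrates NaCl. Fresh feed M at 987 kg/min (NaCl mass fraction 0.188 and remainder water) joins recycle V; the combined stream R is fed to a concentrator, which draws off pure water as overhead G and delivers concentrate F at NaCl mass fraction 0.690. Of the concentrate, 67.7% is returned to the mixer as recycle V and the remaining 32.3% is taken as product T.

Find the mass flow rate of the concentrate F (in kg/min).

832.6 kg/min

Overall NaCl balance (none leaves overhead): NaCl in fresh feed = NaCl in product, i.e. 987×0.188 = (1−0.677)·F·0.690.
F = 185.56/(0.690×0.323) = 832.58 kg/min.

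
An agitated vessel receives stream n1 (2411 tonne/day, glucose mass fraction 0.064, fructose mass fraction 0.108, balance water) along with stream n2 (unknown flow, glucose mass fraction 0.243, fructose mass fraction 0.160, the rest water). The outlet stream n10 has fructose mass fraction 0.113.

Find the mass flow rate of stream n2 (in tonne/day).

Let n2 be the unknown flow. Total out = 2411 + n2.
fructose balance: 260.39 + 0.160·n2 = 0.113·(2411 + n2)
(0.160 − 0.113)·n2 = 0.113×2411 − 260.39 = 12.055
n2 = 12.055 / 0.047 = 256.49 tonne/day

256.5 tonne/day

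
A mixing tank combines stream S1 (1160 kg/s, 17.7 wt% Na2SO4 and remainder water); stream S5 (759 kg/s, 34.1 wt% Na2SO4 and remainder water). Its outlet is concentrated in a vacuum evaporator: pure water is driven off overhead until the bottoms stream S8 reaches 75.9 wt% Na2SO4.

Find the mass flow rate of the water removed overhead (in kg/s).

Na2SO4 entering = 1160×0.177 + 759×0.341 = 464.14 kg/s.
All Na2SO4 reports to S8, so S8 = 464.14/0.759 = 611.51 kg/s.
Total feed = 1919 kg/s; overhead = 1919 − 611.51 = 1307.5 kg/s.

1307 kg/s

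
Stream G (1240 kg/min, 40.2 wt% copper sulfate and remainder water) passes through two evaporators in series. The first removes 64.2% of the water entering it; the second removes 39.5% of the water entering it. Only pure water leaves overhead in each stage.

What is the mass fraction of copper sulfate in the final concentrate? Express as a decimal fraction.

0.7563

water in feed = 1240×0.598 = 741.52 kg/min.
After stage 1: water left = (1−0.642)×741.52 = 265.46; stream total = 763.94 kg/min.
After stage 2: water left = (1−0.395)×265.46 = 160.61; final concentrate = 659.09 kg/min.
copper sulfate fraction = 498.48/659.09 = 0.7563.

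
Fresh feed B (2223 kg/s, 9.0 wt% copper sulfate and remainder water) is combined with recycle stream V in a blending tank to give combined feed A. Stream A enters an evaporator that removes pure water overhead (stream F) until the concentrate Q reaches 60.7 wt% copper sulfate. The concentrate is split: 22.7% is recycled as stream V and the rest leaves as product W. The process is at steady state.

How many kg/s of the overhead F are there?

Overall copper sulfate balance (none leaves overhead): copper sulfate in fresh feed = copper sulfate in product, i.e. 2223×0.090 = (1−0.227)·Q·0.607.
Q = 200.07/(0.607×0.773) = 426.4 kg/s.
Recycle V = 0.227×426.4 = 96.792 kg/s.
Combined feed A = 2223 + 96.792 = 2319.8 kg/s.
Overhead F = A − Q = 2319.8 − 426.4 = 1893.4 kg/s.

1893 kg/s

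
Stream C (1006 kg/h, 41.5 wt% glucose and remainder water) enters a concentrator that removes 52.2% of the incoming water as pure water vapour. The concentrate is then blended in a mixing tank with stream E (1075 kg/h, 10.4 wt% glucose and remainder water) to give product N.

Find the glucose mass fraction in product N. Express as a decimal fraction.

Vapour removed = 0.522×0.585×1006 = 307.2 kg/h; concentrate = 698.8 kg/h.
glucose reaching the mixer = 417.49 (from concentrate) + 1075×0.104 = 529.29 kg/h.
Product flow = 698.8 + 1075 = 1773.8 kg/h; glucose fraction = 0.298.

0.298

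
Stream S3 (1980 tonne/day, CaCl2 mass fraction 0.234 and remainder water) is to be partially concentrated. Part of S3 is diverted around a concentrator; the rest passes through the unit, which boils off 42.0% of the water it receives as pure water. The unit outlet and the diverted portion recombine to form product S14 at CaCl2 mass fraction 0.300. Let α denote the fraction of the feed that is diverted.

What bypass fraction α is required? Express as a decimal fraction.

0.316

All 1980×0.234 = 463.32 tonne/day of CaCl2 reaches S14, so S14 = 463.32/0.300 = 1544.4 tonne/day and vapour = 435.6 tonne/day.
The evaporator receives (1−α)·1980 of feed at 0.766 water and removes 0.420 of that water:
0.420×0.766×(1−α)×1980 = 435.6
(1−α) = 435.6/637.01 = 0.6838;  α = 0.3162.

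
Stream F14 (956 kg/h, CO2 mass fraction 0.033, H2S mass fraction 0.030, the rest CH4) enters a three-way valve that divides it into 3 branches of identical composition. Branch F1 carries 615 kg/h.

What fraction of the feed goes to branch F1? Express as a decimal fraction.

Fraction to F1 = 615/956 = 0.6433.

0.643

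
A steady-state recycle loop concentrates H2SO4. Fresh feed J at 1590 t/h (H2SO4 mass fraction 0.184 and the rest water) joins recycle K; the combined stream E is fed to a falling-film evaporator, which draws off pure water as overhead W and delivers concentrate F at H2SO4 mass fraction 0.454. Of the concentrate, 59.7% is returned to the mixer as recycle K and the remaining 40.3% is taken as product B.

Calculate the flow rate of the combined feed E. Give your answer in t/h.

2545 t/h

Overall H2SO4 balance (none leaves overhead): H2SO4 in fresh feed = H2SO4 in product, i.e. 1590×0.184 = (1−0.597)·F·0.454.
F = 292.56/(0.454×0.403) = 1599 t/h.
Recycle K = 0.597×1599 = 954.62 t/h.
Combined feed E = 1590 + 954.62 = 2544.6 t/h.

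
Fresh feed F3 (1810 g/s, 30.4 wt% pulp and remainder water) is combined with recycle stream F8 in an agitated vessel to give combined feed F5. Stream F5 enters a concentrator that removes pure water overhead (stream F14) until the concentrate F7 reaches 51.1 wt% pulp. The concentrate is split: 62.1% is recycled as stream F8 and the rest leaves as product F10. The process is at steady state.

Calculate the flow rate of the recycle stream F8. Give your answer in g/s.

Overall pulp balance (none leaves overhead): pulp in fresh feed = pulp in product, i.e. 1810×0.304 = (1−0.621)·F7·0.511.
F7 = 550.24/(0.511×0.379) = 2841.1 g/s.
Recycle F8 = 0.621×2841.1 = 1764.3 g/s.

1764 g/s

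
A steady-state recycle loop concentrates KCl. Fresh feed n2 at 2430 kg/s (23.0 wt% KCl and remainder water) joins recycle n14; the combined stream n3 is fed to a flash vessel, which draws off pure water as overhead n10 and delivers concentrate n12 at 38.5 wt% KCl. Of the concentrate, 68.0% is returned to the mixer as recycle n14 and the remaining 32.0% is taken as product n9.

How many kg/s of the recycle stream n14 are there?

Overall KCl balance (none leaves overhead): KCl in fresh feed = KCl in product, i.e. 2430×0.230 = (1−0.680)·n12·0.385.
n12 = 558.9/(0.385×0.320) = 4536.5 kg/s.
Recycle n14 = 0.680×4536.5 = 3084.8 kg/s.

3085 kg/s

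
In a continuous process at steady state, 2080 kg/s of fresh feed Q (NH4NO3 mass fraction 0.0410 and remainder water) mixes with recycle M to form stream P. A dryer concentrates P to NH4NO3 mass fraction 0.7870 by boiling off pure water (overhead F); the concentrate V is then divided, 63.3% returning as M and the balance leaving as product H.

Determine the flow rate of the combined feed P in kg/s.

2267 kg/s

Overall NH4NO3 balance (none leaves overhead): NH4NO3 in fresh feed = NH4NO3 in product, i.e. 2080×0.041 = (1−0.633)·V·0.787.
V = 85.28/(0.787×0.367) = 295.26 kg/s.
Recycle M = 0.633×295.26 = 186.9 kg/s.
Combined feed P = 2080 + 186.9 = 2266.9 kg/s.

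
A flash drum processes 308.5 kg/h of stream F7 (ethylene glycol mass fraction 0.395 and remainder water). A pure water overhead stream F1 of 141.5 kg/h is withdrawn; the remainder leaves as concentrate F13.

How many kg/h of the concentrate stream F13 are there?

Concentrate = 308.5 − 141.5 = 167 kg/h.

167 kg/h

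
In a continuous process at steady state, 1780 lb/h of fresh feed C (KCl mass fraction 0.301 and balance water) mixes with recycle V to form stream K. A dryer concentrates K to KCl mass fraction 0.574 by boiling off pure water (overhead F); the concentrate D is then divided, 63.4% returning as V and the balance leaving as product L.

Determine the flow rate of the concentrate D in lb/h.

2550 lb/h

Overall KCl balance (none leaves overhead): KCl in fresh feed = KCl in product, i.e. 1780×0.301 = (1−0.634)·D·0.574.
D = 535.78/(0.574×0.366) = 2550.3 lb/h.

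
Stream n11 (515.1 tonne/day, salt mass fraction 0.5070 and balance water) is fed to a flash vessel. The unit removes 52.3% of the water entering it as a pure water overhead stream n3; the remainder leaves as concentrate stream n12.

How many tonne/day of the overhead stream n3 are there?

water entering = 515.1×0.493 = 253.94 tonne/day; overhead removed = 0.523×253.94 = 132.81 tonne/day.

132.8 tonne/day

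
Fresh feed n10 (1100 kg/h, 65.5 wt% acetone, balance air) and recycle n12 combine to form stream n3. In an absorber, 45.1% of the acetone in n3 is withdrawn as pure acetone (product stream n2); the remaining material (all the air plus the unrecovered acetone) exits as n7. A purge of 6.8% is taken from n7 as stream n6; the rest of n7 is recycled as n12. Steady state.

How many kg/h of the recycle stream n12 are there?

5956 kg/h

air enters only via n10 and leaves only via the purge: 1100×0.345 = 0.068×(air in n7), and the absorber passes all air, so air in n3 = air in n7 = 5580.9 kg/h.
acetone in n3: m_A = 1100×0.655 + (1−0.068)·(1−0.451)·m_A, so m_A = 720.5/0.4883 = 1475.4 kg/h.
n7 = (1−0.451)×1475.4 + 5580.9 = 6390.9 kg/h.
Recycle n12 = (1−0.068)×6390.9 = 5956.3 kg/h.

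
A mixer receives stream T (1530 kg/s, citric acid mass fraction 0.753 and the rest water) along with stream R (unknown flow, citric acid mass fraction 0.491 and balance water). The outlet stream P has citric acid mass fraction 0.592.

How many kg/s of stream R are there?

2439 kg/s

Let R be the unknown flow. Total out = 1530 + R.
citric acid balance: 1152.1 + 0.491·R = 0.592·(1530 + R)
(0.491 − 0.592)·R = 0.592×1530 − 1152.1 = -246.33
R = -246.33 / -0.101 = 2438.9 kg/s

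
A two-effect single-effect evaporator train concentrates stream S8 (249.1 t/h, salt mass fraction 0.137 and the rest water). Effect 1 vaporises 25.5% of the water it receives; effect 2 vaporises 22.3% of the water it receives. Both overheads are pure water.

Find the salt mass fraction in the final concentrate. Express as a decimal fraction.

0.215

water in feed = 249.1×0.863 = 214.97 t/h.
After stage 1: water left = (1−0.255)×214.97 = 160.16; stream total = 194.28 t/h.
After stage 2: water left = (1−0.223)×160.16 = 124.44; final concentrate = 158.57 t/h.
salt fraction = 34.127/158.57 = 0.215.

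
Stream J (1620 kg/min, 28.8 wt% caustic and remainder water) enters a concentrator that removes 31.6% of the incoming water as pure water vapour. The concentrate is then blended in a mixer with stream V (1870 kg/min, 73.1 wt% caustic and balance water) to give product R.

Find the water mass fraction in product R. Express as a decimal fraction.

0.413

Vapour removed = 0.316×0.712×1620 = 364.49 kg/min; concentrate = 1255.5 kg/min.
water reaching the mixer = 788.95 (from concentrate) + 1870×0.269 = 1292 kg/min.
Product flow = 1255.5 + 1870 = 3125.5 kg/min; water fraction = 0.413.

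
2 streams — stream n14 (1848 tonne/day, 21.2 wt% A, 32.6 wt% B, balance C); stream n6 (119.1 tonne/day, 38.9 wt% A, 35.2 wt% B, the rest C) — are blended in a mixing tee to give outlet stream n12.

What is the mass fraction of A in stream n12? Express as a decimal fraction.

0.223

Total flow out = 1848 + 119.1 = 1967.1 tonne/day.
A in = 1848×0.212 + 119.1×0.389 = 438.11 tonne/day.
A mass fraction in n12 = 438.11/1967.1 = 0.223.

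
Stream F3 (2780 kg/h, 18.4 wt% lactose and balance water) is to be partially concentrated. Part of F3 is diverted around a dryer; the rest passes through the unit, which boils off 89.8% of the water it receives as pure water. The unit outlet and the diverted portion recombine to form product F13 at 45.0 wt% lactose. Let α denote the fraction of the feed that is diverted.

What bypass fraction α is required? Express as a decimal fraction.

All 2780×0.184 = 511.52 kg/h of lactose reaches F13, so F13 = 511.52/0.450 = 1136.7 kg/h and vapour = 1643.3 kg/h.
The evaporator receives (1−α)·2780 of feed at 0.816 water and removes 0.898 of that water:
0.898×0.816×(1−α)×2780 = 1643.3
(1−α) = 1643.3/2037.1 = 0.8067;  α = 0.1933.

0.193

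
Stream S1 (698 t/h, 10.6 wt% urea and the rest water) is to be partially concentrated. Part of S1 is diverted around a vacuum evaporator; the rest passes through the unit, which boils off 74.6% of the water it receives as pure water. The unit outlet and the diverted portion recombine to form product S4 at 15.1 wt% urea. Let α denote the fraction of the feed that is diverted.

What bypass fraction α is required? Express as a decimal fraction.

All 698×0.106 = 73.988 t/h of urea reaches S4, so S4 = 73.988/0.151 = 489.99 t/h and vapour = 208.01 t/h.
The evaporator receives (1−α)·698 of feed at 0.894 water and removes 0.746 of that water:
0.746×0.894×(1−α)×698 = 208.01
(1−α) = 208.01/465.51 = 0.4468;  α = 0.5532.

0.553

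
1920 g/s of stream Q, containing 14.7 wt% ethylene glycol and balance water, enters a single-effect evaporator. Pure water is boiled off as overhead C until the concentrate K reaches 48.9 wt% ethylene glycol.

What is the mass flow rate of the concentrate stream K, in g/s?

577.2 g/s

ethylene glycol is conserved: 1920×0.147 = 282.24 g/s all reports to the concentrate.
Concentrate = 282.24/(target fraction) = 577.18 g/s.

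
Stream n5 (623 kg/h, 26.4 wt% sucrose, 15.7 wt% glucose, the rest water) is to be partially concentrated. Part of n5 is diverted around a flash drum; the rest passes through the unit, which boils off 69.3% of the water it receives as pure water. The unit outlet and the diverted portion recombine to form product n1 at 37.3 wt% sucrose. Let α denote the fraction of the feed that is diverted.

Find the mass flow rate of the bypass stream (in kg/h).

169.3 kg/h

All 623×0.264 = 164.47 kg/h of sucrose reaches n1, so n1 = 164.47/0.373 = 440.94 kg/h and vapour = 182.06 kg/h.
The evaporator receives (1−α)·623 of feed at 0.579 water and removes 0.693 of that water:
0.693×0.579×(1−α)×623 = 182.06
(1−α) = 182.06/249.98 = 0.7283;  α = 0.2717.
Bypass flow = 0.2717×623 = 169.27 kg/h.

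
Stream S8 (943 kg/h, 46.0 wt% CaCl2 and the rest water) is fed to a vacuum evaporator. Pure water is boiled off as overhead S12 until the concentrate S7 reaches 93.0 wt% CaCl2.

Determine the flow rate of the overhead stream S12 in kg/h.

CaCl2 is conserved: 943×0.460 = 433.78 kg/h all reports to the concentrate.
Concentrate = 433.78/(target fraction) = 466.43 kg/h.
Overhead = 943 − 466.43 = 476.57 kg/h.

476.6 kg/h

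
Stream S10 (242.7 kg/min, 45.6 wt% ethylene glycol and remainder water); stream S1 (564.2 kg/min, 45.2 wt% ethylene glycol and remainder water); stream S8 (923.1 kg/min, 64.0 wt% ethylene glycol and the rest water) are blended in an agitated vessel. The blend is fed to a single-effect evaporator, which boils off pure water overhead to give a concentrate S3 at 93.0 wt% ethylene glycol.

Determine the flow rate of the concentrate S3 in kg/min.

ethylene glycol entering = 242.7×0.456 + 564.2×0.452 + 923.1×0.640 = 956.47 kg/min.
All ethylene glycol reports to S3, so S3 = 956.47/0.930 = 1028.5 kg/min.

1028 kg/min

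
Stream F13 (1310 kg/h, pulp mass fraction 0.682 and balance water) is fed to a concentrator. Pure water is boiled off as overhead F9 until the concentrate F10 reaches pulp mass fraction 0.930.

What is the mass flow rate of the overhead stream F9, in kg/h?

pulp is conserved: 1310×0.682 = 893.42 kg/h all reports to the concentrate.
Concentrate = 893.42/(target fraction) = 960.67 kg/h.
Overhead = 1310 − 960.67 = 349.33 kg/h.

349.3 kg/h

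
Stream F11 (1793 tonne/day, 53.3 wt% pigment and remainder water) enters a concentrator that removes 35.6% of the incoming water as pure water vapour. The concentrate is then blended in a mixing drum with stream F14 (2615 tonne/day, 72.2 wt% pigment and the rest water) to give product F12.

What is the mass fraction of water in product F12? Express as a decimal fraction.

0.308

Vapour removed = 0.356×0.467×1793 = 298.09 tonne/day; concentrate = 1494.9 tonne/day.
water reaching the mixer = 539.24 (from concentrate) + 2615×0.278 = 1266.2 tonne/day.
Product flow = 1494.9 + 2615 = 4109.9 tonne/day; water fraction = 0.308.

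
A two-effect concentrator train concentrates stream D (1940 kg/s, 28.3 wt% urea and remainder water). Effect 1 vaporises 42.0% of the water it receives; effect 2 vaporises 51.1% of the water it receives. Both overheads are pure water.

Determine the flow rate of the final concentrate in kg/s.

943.5 kg/s

water in feed = 1940×0.717 = 1391 kg/s.
After stage 1: water left = (1−0.420)×1391 = 806.77; stream total = 1355.8 kg/s.
After stage 2: water left = (1−0.511)×806.77 = 394.51; final concentrate = 943.53 kg/s.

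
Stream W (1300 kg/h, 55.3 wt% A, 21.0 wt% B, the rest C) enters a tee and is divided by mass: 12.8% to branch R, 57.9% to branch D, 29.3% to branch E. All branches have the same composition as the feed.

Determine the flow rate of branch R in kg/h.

166.4 kg/h

Branch R flow = 0.128×1300 = 166.4 kg/h.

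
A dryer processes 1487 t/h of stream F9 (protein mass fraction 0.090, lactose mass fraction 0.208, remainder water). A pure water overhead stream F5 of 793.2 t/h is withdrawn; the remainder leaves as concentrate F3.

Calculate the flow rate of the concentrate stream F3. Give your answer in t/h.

693.8 t/h

Concentrate = 1487 − 793.2 = 693.8 t/h.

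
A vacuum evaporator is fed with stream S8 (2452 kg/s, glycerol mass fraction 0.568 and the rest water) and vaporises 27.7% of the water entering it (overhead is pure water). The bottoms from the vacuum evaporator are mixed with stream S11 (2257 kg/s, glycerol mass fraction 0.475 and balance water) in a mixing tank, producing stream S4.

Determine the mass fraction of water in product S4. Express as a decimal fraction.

0.442

Vapour removed = 0.277×0.432×2452 = 293.42 kg/s; concentrate = 2158.6 kg/s.
water reaching the mixer = 765.85 (from concentrate) + 2257×0.525 = 1950.8 kg/s.
Product flow = 2158.6 + 2257 = 4415.6 kg/s; water fraction = 0.442.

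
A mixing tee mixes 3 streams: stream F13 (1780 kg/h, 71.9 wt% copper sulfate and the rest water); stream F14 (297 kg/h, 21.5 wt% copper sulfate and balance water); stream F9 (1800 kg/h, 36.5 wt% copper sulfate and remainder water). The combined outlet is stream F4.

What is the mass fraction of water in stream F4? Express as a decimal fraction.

0.484

Total flow out = 1780 + 297 + 1800 = 3877 kg/h.
water in = 1780×0.281 + 297×0.785 + 1800×0.635 = 1876.3 kg/h.
water mass fraction in F4 = 1876.3/3877 = 0.484.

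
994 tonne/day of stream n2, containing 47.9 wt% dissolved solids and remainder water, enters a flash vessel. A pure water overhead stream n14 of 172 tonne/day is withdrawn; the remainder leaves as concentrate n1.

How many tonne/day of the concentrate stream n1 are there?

822 tonne/day

Concentrate = 994 − 172 = 822 tonne/day.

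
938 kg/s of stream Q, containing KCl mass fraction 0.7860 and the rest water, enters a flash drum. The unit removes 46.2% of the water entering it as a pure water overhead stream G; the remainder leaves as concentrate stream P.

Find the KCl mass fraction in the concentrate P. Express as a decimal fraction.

KCl is not removed: 938×0.786 = 737.27 kg/s of KCl enters P.
water entering = 938×0.214 = 200.73 kg/s; overhead removed = 0.462×200.73 = 92.738 kg/s.
Concentrate = 938 − 92.738 = 845.26 kg/s.
Mass fraction = 737.27/845.26 = 0.8722.

0.8722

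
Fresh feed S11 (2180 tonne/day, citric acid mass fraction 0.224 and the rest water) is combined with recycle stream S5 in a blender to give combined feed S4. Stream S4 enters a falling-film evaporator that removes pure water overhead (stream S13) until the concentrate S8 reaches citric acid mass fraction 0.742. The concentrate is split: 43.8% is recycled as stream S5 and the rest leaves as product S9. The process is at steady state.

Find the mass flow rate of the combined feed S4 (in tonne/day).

Overall citric acid balance (none leaves overhead): citric acid in fresh feed = citric acid in product, i.e. 2180×0.224 = (1−0.438)·S8·0.742.
S8 = 488.32/(0.742×0.562) = 1171 tonne/day.
Recycle S5 = 0.438×1171 = 512.91 tonne/day.
Combined feed S4 = 2180 + 512.91 = 2692.9 tonne/day.

2693 tonne/day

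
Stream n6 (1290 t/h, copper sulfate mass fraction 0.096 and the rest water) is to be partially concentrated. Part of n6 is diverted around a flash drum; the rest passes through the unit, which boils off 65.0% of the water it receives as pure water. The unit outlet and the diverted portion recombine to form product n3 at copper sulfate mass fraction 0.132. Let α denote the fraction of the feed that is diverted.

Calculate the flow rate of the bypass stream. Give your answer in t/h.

691.3 t/h

All 1290×0.096 = 123.84 t/h of copper sulfate reaches n3, so n3 = 123.84/0.132 = 938.18 t/h and vapour = 351.82 t/h.
The evaporator receives (1−α)·1290 of feed at 0.904 water and removes 0.650 of that water:
0.650×0.904×(1−α)×1290 = 351.82
(1−α) = 351.82/758 = 0.4641;  α = 0.5359.
Bypass flow = 0.5359×1290 = 691.26 t/h.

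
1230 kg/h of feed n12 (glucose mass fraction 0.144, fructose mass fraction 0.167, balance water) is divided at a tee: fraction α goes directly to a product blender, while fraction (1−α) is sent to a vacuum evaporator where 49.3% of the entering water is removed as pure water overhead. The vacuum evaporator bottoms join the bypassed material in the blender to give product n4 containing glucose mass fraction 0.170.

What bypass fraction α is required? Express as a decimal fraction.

All 1230×0.144 = 177.12 kg/h of glucose reaches n4, so n4 = 177.12/0.170 = 1041.9 kg/h and vapour = 188.12 kg/h.
The evaporator receives (1−α)·1230 of feed at 0.689 water and removes 0.493 of that water:
0.493×0.689×(1−α)×1230 = 188.12
(1−α) = 188.12/417.8 = 0.4503;  α = 0.5497.

0.550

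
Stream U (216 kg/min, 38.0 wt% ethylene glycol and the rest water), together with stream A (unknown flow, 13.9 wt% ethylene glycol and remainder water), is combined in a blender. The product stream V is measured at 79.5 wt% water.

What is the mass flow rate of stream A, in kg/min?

Let A be the unknown flow. Total out = 216 + A.
water balance: 133.92 + 0.861·A = 0.795·(216 + A)
(0.861 − 0.795)·A = 0.795×216 − 133.92 = 37.8
A = 37.8 / 0.066 = 572.73 kg/min

572.7 kg/min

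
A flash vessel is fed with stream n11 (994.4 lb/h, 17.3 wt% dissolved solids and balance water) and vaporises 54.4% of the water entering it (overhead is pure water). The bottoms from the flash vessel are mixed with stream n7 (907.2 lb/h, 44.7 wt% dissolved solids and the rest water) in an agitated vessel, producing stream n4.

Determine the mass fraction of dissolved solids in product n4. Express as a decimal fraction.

0.3972

Vapour removed = 0.544×0.827×994.4 = 447.37 lb/h; concentrate = 547.03 lb/h.
dissolved solids reaching the mixer = 172.03 (from concentrate) + 907.2×0.447 = 577.55 lb/h.
Product flow = 547.03 + 907.2 = 1454.2 lb/h; dissolved solids fraction = 0.3972.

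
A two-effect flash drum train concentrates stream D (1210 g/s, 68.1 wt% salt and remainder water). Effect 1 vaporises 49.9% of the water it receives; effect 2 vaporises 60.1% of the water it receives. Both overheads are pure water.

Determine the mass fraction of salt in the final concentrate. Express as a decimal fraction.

water in feed = 1210×0.319 = 385.99 g/s.
After stage 1: water left = (1−0.499)×385.99 = 193.38; stream total = 1017.4 g/s.
After stage 2: water left = (1−0.601)×193.38 = 77.159; final concentrate = 901.17 g/s.
salt fraction = 824.01/901.17 = 0.914.

0.914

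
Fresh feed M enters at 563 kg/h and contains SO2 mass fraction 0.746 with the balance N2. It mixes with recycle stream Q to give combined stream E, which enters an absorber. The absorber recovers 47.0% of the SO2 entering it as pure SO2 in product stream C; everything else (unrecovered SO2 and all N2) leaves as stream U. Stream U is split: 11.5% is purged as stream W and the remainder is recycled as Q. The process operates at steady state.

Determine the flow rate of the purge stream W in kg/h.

191.2 kg/h

N2 enters only via M and leaves only via the purge: 563×0.254 = 0.115×(N2 in U), and the absorber passes all N2, so N2 in E = N2 in U = 1243.5 kg/h.
SO2 in E: m_A = 563×0.746 + (1−0.115)·(1−0.470)·m_A, so m_A = 420/0.5310 = 791.03 kg/h.
U = (1−0.470)×791.03 + 1243.5 = 1662.7 kg/h.
Purge W = 0.115×1662.7 = 191.22 kg/h.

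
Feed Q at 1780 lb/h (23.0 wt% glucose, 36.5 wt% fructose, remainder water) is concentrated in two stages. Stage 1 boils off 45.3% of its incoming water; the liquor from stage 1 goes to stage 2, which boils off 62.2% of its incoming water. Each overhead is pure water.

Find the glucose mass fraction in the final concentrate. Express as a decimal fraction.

water in feed = 1780×0.405 = 720.9 lb/h.
After stage 1: water left = (1−0.453)×720.9 = 394.33; stream total = 1453.4 lb/h.
After stage 2: water left = (1−0.622)×394.33 = 149.06; final concentrate = 1208.2 lb/h.
glucose fraction = 409.4/1208.2 = 0.339.

0.339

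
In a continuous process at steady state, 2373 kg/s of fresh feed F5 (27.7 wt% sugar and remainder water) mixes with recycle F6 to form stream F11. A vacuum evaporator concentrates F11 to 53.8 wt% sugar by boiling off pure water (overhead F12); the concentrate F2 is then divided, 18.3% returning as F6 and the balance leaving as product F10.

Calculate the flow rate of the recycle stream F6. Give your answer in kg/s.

Overall sugar balance (none leaves overhead): sugar in fresh feed = sugar in product, i.e. 2373×0.277 = (1−0.183)·F2·0.538.
F2 = 657.32/(0.538×0.817) = 1495.5 kg/s.
Recycle F6 = 0.183×1495.5 = 273.67 kg/s.

273.7 kg/s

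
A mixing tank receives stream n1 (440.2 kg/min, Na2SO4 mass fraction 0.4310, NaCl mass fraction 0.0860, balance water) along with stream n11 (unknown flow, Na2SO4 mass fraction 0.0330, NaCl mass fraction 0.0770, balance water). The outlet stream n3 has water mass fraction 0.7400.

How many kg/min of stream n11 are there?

754.2 kg/min

Let n11 be the unknown flow. Total out = 440.2 + n11.
water balance: 212.62 + 0.890·n11 = 0.740·(440.2 + n11)
(0.890 − 0.740)·n11 = 0.740×440.2 − 212.62 = 113.13
n11 = 113.13 / 0.150 = 754.21 kg/min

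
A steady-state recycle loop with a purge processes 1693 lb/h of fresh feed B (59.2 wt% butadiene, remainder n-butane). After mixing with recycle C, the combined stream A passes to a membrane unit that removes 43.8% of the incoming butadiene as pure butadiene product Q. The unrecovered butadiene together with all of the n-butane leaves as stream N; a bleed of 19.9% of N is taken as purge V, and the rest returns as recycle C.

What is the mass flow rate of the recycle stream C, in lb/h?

3601 lb/h

n-butane enters only via B and leaves only via the purge: 1693×0.408 = 0.199×(n-butane in N), and the membrane unit passes all n-butane, so n-butane in A = n-butane in N = 3471.1 lb/h.
butadiene in A: m_A = 1693×0.592 + (1−0.199)·(1−0.438)·m_A, so m_A = 1002.3/0.5498 = 1822.8 lb/h.
N = (1−0.438)×1822.8 + 3471.1 = 4495.5 lb/h.
Recycle C = (1−0.199)×4495.5 = 3600.9 lb/h.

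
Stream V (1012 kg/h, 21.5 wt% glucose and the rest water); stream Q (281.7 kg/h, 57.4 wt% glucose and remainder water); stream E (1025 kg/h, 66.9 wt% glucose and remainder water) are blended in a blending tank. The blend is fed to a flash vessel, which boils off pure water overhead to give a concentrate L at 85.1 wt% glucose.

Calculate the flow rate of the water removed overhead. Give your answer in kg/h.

1067 kg/h

glucose entering = 1012×0.215 + 281.7×0.574 + 1025×0.669 = 1065 kg/h.
All glucose reports to L, so L = 1065/0.851 = 1251.5 kg/h.
Total feed = 2318.7 kg/h; overhead = 2318.7 − 1251.5 = 1067.2 kg/h.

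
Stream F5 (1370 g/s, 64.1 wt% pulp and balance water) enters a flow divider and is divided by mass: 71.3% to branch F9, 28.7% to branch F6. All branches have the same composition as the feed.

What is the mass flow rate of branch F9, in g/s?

976.8 g/s

Branch F9 flow = 0.713×1370 = 976.81 g/s.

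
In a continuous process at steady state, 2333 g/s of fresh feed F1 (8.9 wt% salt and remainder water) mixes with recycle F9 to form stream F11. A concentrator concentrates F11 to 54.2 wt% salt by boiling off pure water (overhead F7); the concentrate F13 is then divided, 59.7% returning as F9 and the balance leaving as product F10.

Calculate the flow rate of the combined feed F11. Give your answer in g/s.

Overall salt balance (none leaves overhead): salt in fresh feed = salt in product, i.e. 2333×0.089 = (1−0.597)·F13·0.542.
F13 = 207.64/(0.542×0.403) = 950.61 g/s.
Recycle F9 = 0.597×950.61 = 567.51 g/s.
Combined feed F11 = 2333 + 567.51 = 2900.5 g/s.

2901 g/s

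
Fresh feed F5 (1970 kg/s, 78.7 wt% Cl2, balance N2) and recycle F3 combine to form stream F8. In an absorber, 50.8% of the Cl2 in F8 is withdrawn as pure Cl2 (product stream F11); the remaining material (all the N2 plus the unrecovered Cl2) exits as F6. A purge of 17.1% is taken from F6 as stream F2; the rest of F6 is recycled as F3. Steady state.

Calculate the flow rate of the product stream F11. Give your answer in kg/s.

Cl2 in F8: m_A = 1970×0.787 + (1−0.171)·(1−0.508)·m_A, so m_A = 1550.4/0.5921 = 2618.3 kg/s.
Product F11 = 0.508×2618.3 = 1330.1 kg/s.

1330 kg/s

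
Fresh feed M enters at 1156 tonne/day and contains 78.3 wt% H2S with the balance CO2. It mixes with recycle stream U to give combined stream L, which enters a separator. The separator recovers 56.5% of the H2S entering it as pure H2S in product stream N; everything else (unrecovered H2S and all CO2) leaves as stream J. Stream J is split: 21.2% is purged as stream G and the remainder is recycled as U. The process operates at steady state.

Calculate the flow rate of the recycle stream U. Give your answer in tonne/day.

1405 tonne/day

CO2 enters only via M and leaves only via the purge: 1156×0.217 = 0.212×(CO2 in J), and the separator passes all CO2, so CO2 in L = CO2 in J = 1183.3 tonne/day.
H2S in L: m_A = 1156×0.783 + (1−0.212)·(1−0.565)·m_A, so m_A = 905.15/0.6572 = 1377.2 tonne/day.
J = (1−0.565)×1377.2 + 1183.3 = 1782.4 tonne/day.
Recycle U = (1−0.212)×1782.4 = 1404.5 tonne/day.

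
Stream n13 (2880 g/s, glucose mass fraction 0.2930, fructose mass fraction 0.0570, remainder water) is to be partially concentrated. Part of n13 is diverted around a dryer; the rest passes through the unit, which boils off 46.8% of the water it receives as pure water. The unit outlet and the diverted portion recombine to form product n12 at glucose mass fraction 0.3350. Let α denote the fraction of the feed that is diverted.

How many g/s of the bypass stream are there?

1693 g/s

All 2880×0.293 = 843.84 g/s of glucose reaches n12, so n12 = 843.84/0.335 = 2518.9 g/s and vapour = 361.07 g/s.
The evaporator receives (1−α)·2880 of feed at 0.650 water and removes 0.468 of that water:
0.468×0.650×(1−α)×2880 = 361.07
(1−α) = 361.07/876.1 = 0.4121;  α = 0.5879.
Bypass flow = 0.5879×2880 = 1693 g/s.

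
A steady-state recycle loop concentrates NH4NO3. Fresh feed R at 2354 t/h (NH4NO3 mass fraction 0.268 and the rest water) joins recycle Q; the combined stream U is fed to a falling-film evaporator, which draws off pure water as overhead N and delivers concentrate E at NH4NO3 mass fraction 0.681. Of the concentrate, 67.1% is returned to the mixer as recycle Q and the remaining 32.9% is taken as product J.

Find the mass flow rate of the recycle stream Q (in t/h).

1889 t/h

Overall NH4NO3 balance (none leaves overhead): NH4NO3 in fresh feed = NH4NO3 in product, i.e. 2354×0.268 = (1−0.671)·E·0.681.
E = 630.87/(0.681×0.329) = 2815.8 t/h.
Recycle Q = 0.671×2815.8 = 1889.4 t/h.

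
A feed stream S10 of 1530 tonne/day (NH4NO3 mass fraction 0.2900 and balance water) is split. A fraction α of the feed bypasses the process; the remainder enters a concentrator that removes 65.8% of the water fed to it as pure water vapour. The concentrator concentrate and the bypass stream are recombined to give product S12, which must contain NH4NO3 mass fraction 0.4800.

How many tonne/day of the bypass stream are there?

233.7 tonne/day

All 1530×0.290 = 443.7 tonne/day of NH4NO3 reaches S12, so S12 = 443.7/0.480 = 924.38 tonne/day and vapour = 605.62 tonne/day.
The evaporator receives (1−α)·1530 of feed at 0.710 water and removes 0.658 of that water:
0.658×0.710×(1−α)×1530 = 605.62
(1−α) = 605.62/714.79 = 0.8473;  α = 0.1527.
Bypass flow = 0.1527×1530 = 233.66 tonne/day.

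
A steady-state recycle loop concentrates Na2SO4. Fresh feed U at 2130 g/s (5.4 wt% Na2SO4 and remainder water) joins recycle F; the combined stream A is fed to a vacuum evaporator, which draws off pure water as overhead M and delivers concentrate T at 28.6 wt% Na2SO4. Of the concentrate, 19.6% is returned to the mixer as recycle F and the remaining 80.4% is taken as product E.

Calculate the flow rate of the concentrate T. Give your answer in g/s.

500.2 g/s

Overall Na2SO4 balance (none leaves overhead): Na2SO4 in fresh feed = Na2SO4 in product, i.e. 2130×0.054 = (1−0.196)·T·0.286.
T = 115.02/(0.286×0.804) = 500.21 g/s.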